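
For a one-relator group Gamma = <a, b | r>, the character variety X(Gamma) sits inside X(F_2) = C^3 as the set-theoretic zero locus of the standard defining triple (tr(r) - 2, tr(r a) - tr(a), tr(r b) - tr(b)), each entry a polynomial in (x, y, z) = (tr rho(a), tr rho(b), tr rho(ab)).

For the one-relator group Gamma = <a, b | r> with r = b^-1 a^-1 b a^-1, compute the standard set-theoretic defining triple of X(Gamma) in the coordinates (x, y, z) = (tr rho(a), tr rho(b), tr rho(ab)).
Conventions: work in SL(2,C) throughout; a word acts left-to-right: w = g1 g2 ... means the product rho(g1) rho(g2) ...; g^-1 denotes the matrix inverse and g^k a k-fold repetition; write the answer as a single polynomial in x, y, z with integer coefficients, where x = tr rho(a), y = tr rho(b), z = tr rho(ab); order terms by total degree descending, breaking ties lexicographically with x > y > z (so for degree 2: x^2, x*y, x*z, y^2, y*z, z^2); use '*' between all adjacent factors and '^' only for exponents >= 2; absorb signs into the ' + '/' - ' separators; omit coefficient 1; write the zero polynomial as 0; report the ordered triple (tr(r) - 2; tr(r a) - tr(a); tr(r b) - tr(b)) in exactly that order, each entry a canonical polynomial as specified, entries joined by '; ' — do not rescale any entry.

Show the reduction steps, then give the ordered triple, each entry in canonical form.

x*y*z - y^2 - z^2; 0; x^2*y - x*z - 2*y

apply: tr(a^-1) = tr(a) = x
tr(b a b) = tr(b) tr(a b) - tr(a) = y*z - x
use: tr(b a b a) = tr(a b) tr(a b) - tr(1) = z^2 - 2
tr(a b a^-1 b) = tr(b a b) tr(a) - tr(b a b a) = x*y*z - x^2 - z^2 + 2
apply: tr(b a^-1 b^-1 a) = tr(a b a^-1) tr(b) - tr(a b a^-1 b) = -x*y*z + x^2 + y^2 + z^2 - 2
tr(b^-1 a^-1 b a^-1) = tr(b a^-1 b^-1) tr(a) - tr(b a^-1 b^-1 a) = x*y*z - y^2 - z^2 + 2
tr(b a^-1) = tr(b) tr(a) - tr(b a)  (eliminate a^-1) = x*y - z
tr(a^-1 b a^-1) = tr(b a^-1) tr(a) - tr(b)  (eliminate a^-1) = x^2*y - x*z - y
assemble the triple (tr(r) - 2; tr(r a) - x; tr(r b) - y)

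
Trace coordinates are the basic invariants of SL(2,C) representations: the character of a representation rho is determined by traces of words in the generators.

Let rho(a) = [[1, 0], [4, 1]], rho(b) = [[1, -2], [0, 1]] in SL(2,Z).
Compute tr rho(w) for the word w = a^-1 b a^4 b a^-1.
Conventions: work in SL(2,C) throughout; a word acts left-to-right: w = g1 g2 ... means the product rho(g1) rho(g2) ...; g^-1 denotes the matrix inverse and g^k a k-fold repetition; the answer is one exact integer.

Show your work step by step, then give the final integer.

rho(a^-1) = [[1, 0], [-4, 1]]
... * rho(b) = [[1, -2], [0, 1]]  ->  [[1, -2], [-4, 9]]
... * rho(a) = [[1, 0], [4, 1]]  ->  [[-7, -2], [32, 9]]
... * rho(a) = [[1, 0], [4, 1]]  ->  [[-15, -2], [68, 9]]
... * rho(a) = [[1, 0], [4, 1]]  ->  [[-23, -2], [104, 9]]
... * rho(a) = [[1, 0], [4, 1]]  ->  [[-31, -2], [140, 9]]
... * rho(b) = [[1, -2], [0, 1]]  ->  [[-31, 60], [140, -271]]
... * rho(a^-1) = [[1, 0], [-4, 1]]  ->  [[-271, 60], [1224, -271]]
tr = -271 + -271 = -542

-542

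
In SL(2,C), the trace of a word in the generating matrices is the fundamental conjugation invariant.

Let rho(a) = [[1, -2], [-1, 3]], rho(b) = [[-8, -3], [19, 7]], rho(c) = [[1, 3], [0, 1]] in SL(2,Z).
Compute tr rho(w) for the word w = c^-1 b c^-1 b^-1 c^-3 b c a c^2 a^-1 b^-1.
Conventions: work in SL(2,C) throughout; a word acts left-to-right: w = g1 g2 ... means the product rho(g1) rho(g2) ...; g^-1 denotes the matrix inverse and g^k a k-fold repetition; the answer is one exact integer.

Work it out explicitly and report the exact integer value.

rho(c^-1) = [[1, -3], [0, 1]]
... * rho(b) = [[-8, -3], [19, 7]]  ->  [[-65, -24], [19, 7]]
... * rho(c^-1) = [[1, -3], [0, 1]]  ->  [[-65, 171], [19, -50]]
... * rho(b^-1) = [[7, 3], [-19, -8]]  ->  [[-3704, -1563], [1083, 457]]
... * rho(c^-1) = [[1, -3], [0, 1]]  ->  [[-3704, 9549], [1083, -2792]]
... * rho(c^-1) = [[1, -3], [0, 1]]  ->  [[-3704, 20661], [1083, -6041]]
... * rho(c^-1) = [[1, -3], [0, 1]]  ->  [[-3704, 31773], [1083, -9290]]
... * rho(b) = [[-8, -3], [19, 7]]  ->  [[633319, 233523], [-185174, -68279]]
... * rho(c) = [[1, 3], [0, 1]]  ->  [[633319, 2133480], [-185174, -623801]]
... * rho(a) = [[1, -2], [-1, 3]]  ->  [[-1500161, 5133802], [438627, -1501055]]
... * rho(c) = [[1, 3], [0, 1]]  ->  [[-1500161, 633319], [438627, -185174]]
... * rho(c) = [[1, 3], [0, 1]]  ->  [[-1500161, -3867164], [438627, 1130707]]
... * rho(a^-1) = [[3, 2], [1, 1]]  ->  [[-8367647, -6867486], [2446588, 2007961]]
... * rho(b^-1) = [[7, 3], [-19, -8]]  ->  [[71908705, 29836947], [-21025143, -8723924]]
tr = 71908705 + -8723924 = 63184781

63184781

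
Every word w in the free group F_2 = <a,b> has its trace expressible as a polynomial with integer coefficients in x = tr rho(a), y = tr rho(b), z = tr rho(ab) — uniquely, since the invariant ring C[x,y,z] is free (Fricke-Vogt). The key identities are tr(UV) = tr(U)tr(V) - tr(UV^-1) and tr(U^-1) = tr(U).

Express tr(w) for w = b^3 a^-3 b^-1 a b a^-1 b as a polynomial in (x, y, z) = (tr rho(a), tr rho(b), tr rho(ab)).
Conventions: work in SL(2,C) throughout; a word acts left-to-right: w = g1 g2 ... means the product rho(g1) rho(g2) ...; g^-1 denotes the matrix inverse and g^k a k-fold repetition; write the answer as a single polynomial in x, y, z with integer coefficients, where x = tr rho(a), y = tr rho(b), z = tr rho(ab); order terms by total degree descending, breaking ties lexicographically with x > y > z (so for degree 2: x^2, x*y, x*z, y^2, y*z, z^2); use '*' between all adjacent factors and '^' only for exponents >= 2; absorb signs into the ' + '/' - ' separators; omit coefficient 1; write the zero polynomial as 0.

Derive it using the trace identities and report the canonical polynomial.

and trace(b^2) = trace(b)*trace(b) - trace(1)  (reduce the b square) = y^2 - 2
trace(b^3) = trace(b)*trace(b^2) - trace(b)  (reduce the b square) = y^3 - 3*y
trace(b^4) = trace(b)*trace(b^3) - trace(b^2)  (reduce the b square) = y^4 - 4*y^2 + 2
trace(b^5) = trace(b)*trace(b^4) - trace(b^3)  (reduce the b square) = y^5 - 5*y^3 + 5*y
trace(a b^2) = trace(b)*trace(a b) - trace(a)  (reduce the b square) = y*z - x
next, trace(b a b^2) = trace(b)*trace(a b^2) - trace(a b)  (reduce the b square) = y^2*z - x*y - z
next, trace(b^3 a b) = trace(b)*trace(b a b^2) - trace(b a b)  (reduce the b square) = y^3*z - x*y^2 - 2*y*z + x
next, trace(b^5 a) = trace(b)*trace(b^3 a b) - trace(b^3 a)  (reduce the b square) = y^4*z - x*y^3 - 3*y^2*z + 2*x*y + z
and trace(b a^-1 b^4) = trace(b^5)*trace(a) - trace(b^5 a)  (eliminate a^-1) = x*y^5 - y^4*z - 4*x*y^3 + 3*y^2*z + 3*x*y - z
and trace(a b a b) = trace(a b)*trace(a b) - trace(1)  (split on a) = z^2 - 2
and trace(a b a) = trace(a)*trace(b a) - trace(b)  (reduce the a square) = x*z - y
and trace(a b a b^2) = trace(b)*trace(a b a b) - trace(a b a)  (reduce the b square) = y*z^2 - x*z - y
next, trace(b^2 a b a b) = trace(b)*trace(a b a b^2) - trace(a b a b)  (reduce the b square) = y^2*z^2 - x*y*z - y^2 - z^2 + 2
and trace(b^4 a b a) = trace(b)*trace(b^2 a b a b) - trace(b^2 a b a)  (reduce the b square) = y^3*z^2 - x*y^2*z - y^3 - 2*y*z^2 + x*z + 3*y
next, trace(b a^-1 b^4 a) = trace(b^4 a b)*trace(a) - trace(b^4 a b a)  (eliminate a^-1) = x*y^4*z - x^2*y^3 - y^3*z^2 - 2*x*y^2*z + 2*x^2*y + y^3 + 2*y*z^2 - 3*y
next, trace(b a^-1 b^4 a^-1) = trace(b a^-1 b^4)*trace(a) - trace(b a^-1 b^4 a)  (eliminate a^-1) = x^2*y^5 - 2*x*y^4*z - 3*x^2*y^3 + y^3*z^2 + 5*x*y^2*z + x^2*y - y^3 - 2*y*z^2 - x*z + 3*y
trace(b a^-1 b^4 a^-2) = trace(b a^-1 b^4 a^-1)*trace(a) - trace(b a^-1 b^4)  (eliminate a^-1) = x^3*y^5 - 2*x^2*y^4*z - 3*x^3*y^3 - x*y^5 + x*y^3*z^2 + 5*x^2*y^2*z + y^4*z + x^3*y + 3*x*y^3 - 2*x*y*z^2 - x^2*z - 3*y^2*z + z
and trace(b a b^5) = trace(b)*trace(b^4 a b) - trace(b^4 a)  (reduce the b square) = y^5*z - x*y^4 - 4*y^3*z + 3*x*y^2 + 3*y*z - x
and trace(b a b^5 a) = trace(b)*trace(b a b a b^3) - trace(b a b a b^2)  (reduce the b square) = y^4*z^2 - x*y^3*z - y^4 - 3*y^2*z^2 + 2*x*y*z + 4*y^2 + z^2 - 2
trace(b a b^5 a^-1) = trace(b a b^5)*trace(a) - trace(b a b^5 a)  (eliminate a^-1) = x*y^5*z - x^2*y^4 - y^4*z^2 - 3*x*y^3*z + 3*x^2*y^2 + y^4 + 3*y^2*z^2 + x*y*z - x^2 - 4*y^2 - z^2 + 2
trace(b^4 a^-2 b a b) = trace(b a b^5 a^-1)*trace(a) - trace(b a b^5)  (eliminate a^-1) = x^2*y^5*z - x^3*y^4 - x*y^4*z^2 - 3*x^2*y^3*z - y^5*z + 3*x^3*y^2 + 2*x*y^4 + 3*x*y^2*z^2 + x^2*y*z + 4*y^3*z - x^3 - 7*x*y^2 - x*z^2 - 3*y*z + 3*x
next, trace(a b a b a b) = trace(b a b a)*trace(b a) - trace(a b)  (split on b) = z^3 - 3*z
trace(a b a b a) = trace(a)*trace(b a b a) - trace(b a b)  (reduce the a square) = x*z^2 - y*z - x
trace(a b a b a b^2) = trace(b)*trace(a b a b a b) - trace(a b a b a)  (reduce the b square) = y*z^3 - x*z^2 - 2*y*z + x
and trace(b^2 a b a b a b) = trace(b)*trace(a b a b a b^2) - trace(a b a b a b)  (reduce the b square) = y^2*z^3 - x*y*z^2 - 2*y^2*z - z^3 + x*y + 3*z
trace(b a b a b^4 a) = trace(b)*trace(b^2 a b a b a b) - trace(b^2 a b a b a)  (reduce the b square) = y^3*z^3 - x*y^2*z^2 - 2*y^3*z - 2*y*z^3 + x*y^2 + x*z^2 + 5*y*z - x
next, trace(b a b a b^4 a^-1) = trace(b a b a b^4)*trace(a) - trace(b a b a b^4 a)  (eliminate a^-1) = x*y^4*z^2 - x^2*y^3*z - y^3*z^3 - x*y^4 - 2*x*y^2*z^2 + 2*x^2*y*z + 2*y^3*z + 2*y*z^3 + 3*x*y^2 - 5*y*z - x
next, trace(b^4 a^-2 b a b a) = trace(b a b a b^4 a^-1)*trace(a) - trace(b a b a b^4)  (eliminate a^-1) = x^2*y^4*z^2 - x^3*y^3*z - x*y^3*z^3 - x^2*y^4 - 2*x^2*y^2*z^2 - y^4*z^2 + 2*x^3*y*z + 3*x*y^3*z + 2*x*y*z^3 + 3*x^2*y^2 + y^4 + 3*y^2*z^2 - 7*x*y*z - x^2 - 4*y^2 - z^2 + 2
and trace(b a b a^-1 b^4 a^-2) = trace(b^4 a^-2 b a b)*trace(a) - trace(b^4 a^-2 b a b a)  (eliminate a^-1) = x^3*y^5*z - x^4*y^4 - 2*x^2*y^4*z^2 - 2*x^3*y^3*z - x*y^5*z + x*y^3*z^3 + 3*x^4*y^2 + 3*x^2*y^4 + 5*x^2*y^2*z^2 + y^4*z^2 - x^3*y*z + x*y^3*z - 2*x*y*z^3 - x^4 - 10*x^2*y^2 - x^2*z^2 - y^4 - 3*y^2*z^2 + 4*x*y*z + 4*x^2 + 4*y^2 + z^2 - 2
trace(b a b a^-1 b^4 a^-1) = trace(b^4 a^-1 b a b)*trace(a) - trace(b^4 a^-1 b a b a)  (eliminate a^-1) = x^2*y^5*z - x^3*y^4 - 2*x*y^4*z^2 - 2*x^2*y^3*z + y^3*z^3 + 3*x^3*y^2 + 2*x*y^4 + 5*x*y^2*z^2 - x^2*y*z - 2*y^3*z - 2*y*z^3 - x^3 - 7*x*y^2 - x*z^2 + 5*y*z + 3*x
next, trace(a b a^-1 b^4 a^-3 b) = trace(b a b a^-1 b^4 a^-2)*trace(a) - trace(b a b a^-1 b^4 a^-1)  (eliminate a^-1) = x^4*y^5*z - x^5*y^4 - 2*x^3*y^4*z^2 - 2*x^4*y^3*z - 2*x^2*y^5*z + x^2*y^3*z^3 + 3*x^5*y^2 + 4*x^3*y^4 + 5*x^3*y^2*z^2 + 3*x*y^4*z^2 - x^4*y*z + 3*x^2*y^3*z - 2*x^2*y*z^3 - y^3*z^3 - x^5 - 13*x^3*y^2 - x^3*z^2 - 3*x*y^4 - 8*x*y^2*z^2 + 5*x^2*y*z + 2*y^3*z + 2*y*z^3 + 5*x^3 + 11*x*y^2 + 2*x*z^2 - 5*y*z - 5*x
trace(b^3 a^-3 b^-1 a b a^-1 b) = trace(a b a^-1 b^4 a^-3)*trace(b) - trace(a b a^-1 b^4 a^-3 b)  (eliminate b^-1) = -x^4*y^5*z + x^5*y^4 + x^3*y^6 + 2*x^3*y^4*z^2 + 2*x^4*y^3*z - x^2*y^3*z^3 - 3*x^5*y^2 - 7*x^3*y^4 - 5*x^3*y^2*z^2 - x*y^6 - 2*x*y^4*z^2 + x^4*y*z + 2*x^2*y^3*z + 2*x^2*y*z^3 + y^5*z + y^3*z^3 + x^5 + 14*x^3*y^2 + x^3*z^2 + 6*x*y^4 + 6*x*y^2*z^2 - 6*x^2*y*z - 5*y^3*z - 2*y*z^3 - 5*x^3 - 11*x*y^2 - 2*x*z^2 + 6*y*z + 5*x

-x^4*y^5*z + x^5*y^4 + x^3*y^6 + 2*x^3*y^4*z^2 + 2*x^4*y^3*z - x^2*y^3*z^3 - 3*x^5*y^2 - 7*x^3*y^4 - 5*x^3*y^2*z^2 - x*y^6 - 2*x*y^4*z^2 + x^4*y*z + 2*x^2*y^3*z + 2*x^2*y*z^3 + y^5*z + y^3*z^3 + x^5 + 14*x^3*y^2 + x^3*z^2 + 6*x*y^4 + 6*x*y^2*z^2 - 6*x^2*y*z - 5*y^3*z - 2*y*z^3 - 5*x^3 - 11*x*y^2 - 2*x*z^2 + 6*y*z + 5*x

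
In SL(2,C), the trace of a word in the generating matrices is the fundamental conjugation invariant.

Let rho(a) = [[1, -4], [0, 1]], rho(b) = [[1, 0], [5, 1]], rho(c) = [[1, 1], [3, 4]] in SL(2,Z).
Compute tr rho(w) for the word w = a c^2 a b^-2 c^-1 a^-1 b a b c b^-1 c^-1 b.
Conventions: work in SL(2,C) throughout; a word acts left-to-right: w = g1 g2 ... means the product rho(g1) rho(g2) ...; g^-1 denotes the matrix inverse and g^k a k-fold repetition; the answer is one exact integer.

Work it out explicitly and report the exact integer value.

rho(a) = [[1, -4], [0, 1]]
... * rho(c) = [[1, 1], [3, 4]]  ->  [[-11, -15], [3, 4]]
... * rho(c) = [[1, 1], [3, 4]]  ->  [[-56, -71], [15, 19]]
... * rho(a) = [[1, -4], [0, 1]]  ->  [[-56, 153], [15, -41]]
... * rho(b^-1) = [[1, 0], [-5, 1]]  ->  [[-821, 153], [220, -41]]
... * rho(b^-1) = [[1, 0], [-5, 1]]  ->  [[-1586, 153], [425, -41]]
... * rho(c^-1) = [[4, -1], [-3, 1]]  ->  [[-6803, 1739], [1823, -466]]
... * rho(a^-1) = [[1, 4], [0, 1]]  ->  [[-6803, -25473], [1823, 6826]]
... * rho(b) = [[1, 0], [5, 1]]  ->  [[-134168, -25473], [35953, 6826]]
... * rho(a) = [[1, -4], [0, 1]]  ->  [[-134168, 511199], [35953, -136986]]
... * rho(b) = [[1, 0], [5, 1]]  ->  [[2421827, 511199], [-648977, -136986]]
... * rho(c) = [[1, 1], [3, 4]]  ->  [[3955424, 4466623], [-1059935, -1196921]]
... * rho(b^-1) = [[1, 0], [-5, 1]]  ->  [[-18377691, 4466623], [4924670, -1196921]]
... * rho(c^-1) = [[4, -1], [-3, 1]]  ->  [[-86910633, 22844314], [23289443, -6121591]]
... * rho(b) = [[1, 0], [5, 1]]  ->  [[27310937, 22844314], [-7318512, -6121591]]
tr = 27310937 + -6121591 = 21189346

21189346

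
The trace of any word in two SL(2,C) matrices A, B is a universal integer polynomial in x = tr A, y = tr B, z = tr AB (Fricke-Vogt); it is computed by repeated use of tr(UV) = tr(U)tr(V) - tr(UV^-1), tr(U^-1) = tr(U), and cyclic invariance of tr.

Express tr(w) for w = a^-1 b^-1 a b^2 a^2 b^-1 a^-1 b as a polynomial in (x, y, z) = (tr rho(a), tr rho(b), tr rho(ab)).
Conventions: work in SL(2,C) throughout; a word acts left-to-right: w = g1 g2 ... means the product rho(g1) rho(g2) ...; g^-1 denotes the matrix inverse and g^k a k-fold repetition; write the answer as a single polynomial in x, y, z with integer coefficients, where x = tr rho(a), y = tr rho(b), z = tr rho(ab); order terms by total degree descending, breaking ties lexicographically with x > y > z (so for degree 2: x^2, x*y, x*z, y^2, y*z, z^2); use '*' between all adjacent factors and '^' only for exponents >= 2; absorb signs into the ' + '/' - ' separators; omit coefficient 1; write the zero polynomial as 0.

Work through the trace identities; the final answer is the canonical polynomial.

x^3*y^3*z^2 - 2*x^4*y^2*z - 2*x^2*y^4*z - 2*x^2*y^2*z^3 + x^5*y + 2*x^3*y^3 + 3*x^3*y*z^2 + x*y^5 + 2*x*y^3*z^2 + x*y*z^4 - x^4*z + 5*x^2*y^2*z - x^2*z^3 - 6*x^3*y - 6*x*y^3 - 7*x*y*z^2 + 5*x^2*z + y^2*z + z^3 + 8*x*y - 3*z

next, trace(a b^2) = trace(b)*trace(a b) - trace(a) = y*z - x
and trace(b^3 a) = trace(b)*trace(a b^2) - trace(a b) = y^2*z - x*y - z
next, trace(b^2) = trace(b)*trace(b) - trace(1) = y^2 - 2
next, trace(b^3) = trace(b)*trace(b^2) - trace(b) = y^3 - 3*y
and trace(b^2 a^2 b) = trace(a)*trace(b^3 a) - trace(b^3) = x*y^2*z - x^2*y - y^3 - x*z + 3*y
next, trace(b^2 a^2) = trace(a)*trace(b^2 a) - trace(b^2) = x*y*z - x^2 - y^2 + 2
trace(b^3 a^2 b) = trace(b)*trace(b^2 a^2 b) - trace(b^2 a^2) = x*y^3*z - x^2*y^2 - y^4 - 2*x*y*z + x^2 + 4*y^2 - 2
trace(a b a b) = trace(a b)*trace(a b) - trace(1) = z^2 - 2
trace(a b a) = trace(a)*trace(b a) - trace(b) = x*z - y
next, trace(b a b^2 a) = trace(b)*trace(a b a b) - trace(a b a) = y*z^2 - x*z - y
trace(b a^2 b a b) = trace(a)*trace(b a b^2 a) - trace(b a b^2) = x*y*z^2 - x^2*z - y^2*z + z
trace(b a^2 b a) = trace(a)*trace(b a b a) - trace(b a b) = x*z^2 - y*z - x
and trace(b^3 a^2 b a) = trace(b)*trace(b a^2 b a b) - trace(b a^2 b a) = x*y^2*z^2 - x^2*y*z - y^3*z - x*z^2 + 2*y*z + x
and trace(a^-1 b^3 a^2 b) = trace(b^3 a^2 b)*trace(a) - trace(b^3 a^2 b a) = x^2*y^3*z - x^3*y^2 - x*y^4 - x*y^2*z^2 - x^2*y*z + y^3*z + x^3 + 4*x*y^2 + x*z^2 - 2*y*z - 3*x
trace(b^2 a^2 b^-1 a^-1 b) = trace(a^-1 b^3 a^2)*trace(b) - trace(a^-1 b^3 a^2 b) = -x^2*y^3*z + x^3*y^2 + x*y^4 + x*y^2*z^2 + x^2*y*z - x^3 - 5*x*y^2 - x*z^2 + y*z + 3*x
trace(a^3 b) = trace(a)*trace(b a^2) - trace(b a) = x^2*z - x*y - z
trace(a^2) = trace(a)*trace(a) - trace(1) = x^2 - 2
trace(a^3) = trace(a)*trace(a^2) - trace(a) = x^3 - 3*x
trace(a b^2 a^2) = trace(b)*trace(a^3 b) - trace(a^3) = x^2*y*z - x^3 - x*y^2 - y*z + 3*x
and trace(b^2 a b^2 a^2) = trace(b)*trace(a b^2 a^2 b) - trace(a b^2 a^2) = x*y^2*z^2 - 2*x^2*y*z - y^3*z + x^3 + x*y^2 + 2*y*z - 3*x
trace(b^2 a b^2 a) = trace(b)*trace(a b^2 a b) - trace(a b^2 a) = y^2*z^2 - 2*x*y*z + x^2 - 2
and trace(b a b^2 a^3 b) = trace(a)*trace(b^2 a b^2 a^2) - trace(b^2 a b^2 a) = x^2*y^2*z^2 - 2*x^3*y*z - x*y^3*z + x^4 + x^2*y^2 - y^2*z^2 + 4*x*y*z - 4*x^2 + 2
next, trace(a b a b a b) = trace(a b)*trace(a b a b) - trace(a^-1 b^-1) = z^3 - 3*z
next, trace(b a b a b^2 a) = trace(b)*trace(a b a b a b) - trace(a b a b a) = y*z^3 - x*z^2 - 2*y*z + x
trace(b a b a b^2) = trace(b)*trace(b a b a b) - trace(b a b a) = y^2*z^2 - x*y*z - y^2 - z^2 + 2
trace(a b a b a b^2 a) = trace(a)*trace(b a b a b^2 a) - trace(b a b a b^2) = x*y*z^3 - x^2*z^2 - y^2*z^2 - x*y*z + x^2 + y^2 + z^2 - 2
trace(b a b^2 a^3 b a) = trace(a)*trace(a b a b a b^2 a) - trace(a b a b a b^2) = x^2*y*z^3 - x^3*z^2 - x*y^2*z^2 - x^2*y*z - y*z^3 + x^3 + x*y^2 + 2*x*z^2 + 2*y*z - 3*x
next, trace(a b a^-1 b a b^2 a^2) = trace(b a b^2 a^3 b)*trace(a) - trace(b a b^2 a^3 b a) = x^3*y^2*z^2 - 2*x^4*y*z - x^2*y^3*z - x^2*y*z^3 + x^5 + x^3*y^2 + x^3*z^2 + 5*x^2*y*z + y*z^3 - 5*x^3 - x*y^2 - 2*x*z^2 - 2*y*z + 5*x
and trace(b a^2 b^2 a) = trace(a)*trace(b^2 a b a) - trace(b^2 a b) = x*y*z^2 - x^2*z - y^2*z + z
trace(a b^2 a^2 b a) = trace(a)*trace(b a^2 b^2 a) - trace(b a^2 b^2) = x^2*y*z^2 - x^3*z - 2*x*y^2*z + x^2*y + y^3 + 2*x*z - 3*y
trace(b a b^2 a^2 b a b) = trace(b)*trace(a b^2 a^2 b a b) - trace(a b^2 a^2 b a) = x*y^2*z^3 - 2*x^2*y*z^2 - y^3*z^2 + x^3*z + x*y^2*z + y*z^2 - 2*x*z + y
next, trace(a b a b a b a b) = trace(a b)*trace(a b a b a b) - trace(a^-1 b^-1 a^-1 b^-1) = z^4 - 4*z^2 + 2
next, trace(a b a b a b a) = trace(a)*trace(b a b a b a) - trace(b a b a b) = x*z^3 - y*z^2 - 2*x*z + y
next, trace(b a b a b a b^2 a) = trace(b)*trace(a b a b a b a b) - trace(a b a b a b a) = y*z^4 - x*z^3 - 3*y*z^2 + 2*x*z + y
trace(b a b a b a b^2) = trace(b)*trace(a b a b a b^2) - trace(a b a b a b) = y^2*z^3 - x*y*z^2 - 2*y^2*z - z^3 + x*y + 3*z
and trace(b a b^2 a^2 b a b a) = trace(a)*trace(b a b a b a b^2 a) - trace(b a b a b a b^2) = x*y*z^4 - x^2*z^3 - y^2*z^3 - 2*x*y*z^2 + 2*x^2*z + 2*y^2*z + z^3 - 3*z
and trace(a b a^-1 b a b^2 a^2 b) = trace(b a b^2 a^2 b a b)*trace(a) - trace(b a b^2 a^2 b a b a) = x^2*y^2*z^3 - 2*x^3*y*z^2 - x*y^3*z^2 - x*y*z^4 + x^4*z + x^2*y^2*z + x^2*z^3 + y^2*z^3 + 3*x*y*z^2 - 4*x^2*z - 2*y^2*z - z^3 + x*y + 3*z
and trace(b a^-1 b a b^2 a^2 b^-1 a) = trace(a b a^-1 b a b^2 a^2)*trace(b) - trace(a b a^-1 b a b^2 a^2 b) = x^3*y^3*z^2 - 2*x^4*y^2*z - x^2*y^4*z - 2*x^2*y^2*z^3 + x^5*y + x^3*y^3 + 3*x^3*y*z^2 + x*y^3*z^2 + x*y*z^4 - x^4*z + 4*x^2*y^2*z - x^2*z^3 - 5*x^3*y - x*y^3 - 5*x*y*z^2 + 4*x^2*z + z^3 + 4*x*y - 3*z
next, trace(a b^2 a^2 b^-1 a^-1 b a^-1 b) = trace(b a^-1 b a b^2 a^2 b^-1)*trace(a) - trace(b a^-1 b a b^2 a^2 b^-1 a) = -x^3*y^3*z^2 + 2*x^4*y^2*z + x^2*y^4*z + 2*x^2*y^2*z^3 - x^5*y - x^3*y^3 - 3*x^3*y*z^2 - x*y^3*z^2 - x*y*z^4 + x^4*z - 4*x^2*y^2*z + x^2*z^3 + 5*x^3*y + x*y^3 + 6*x*y*z^2 - 5*x^2*z - z^3 - 5*x*y + 3*z
trace(a^-1 b^-1 a b^2 a^2 b^-1 a^-1 b) = trace(a b^2 a^2 b^-1 a^-1 b a^-1)*trace(b) - trace(a b^2 a^2 b^-1 a^-1 b a^-1 b) = x^3*y^3*z^2 - 2*x^4*y^2*z - 2*x^2*y^4*z - 2*x^2*y^2*z^3 + x^5*y + 2*x^3*y^3 + 3*x^3*y*z^2 + x*y^5 + 2*x*y^3*z^2 + x*y*z^4 - x^4*z + 5*x^2*y^2*z - x^2*z^3 - 6*x^3*y - 6*x*y^3 - 7*x*y*z^2 + 5*x^2*z + y^2*z + z^3 + 8*x*y - 3*z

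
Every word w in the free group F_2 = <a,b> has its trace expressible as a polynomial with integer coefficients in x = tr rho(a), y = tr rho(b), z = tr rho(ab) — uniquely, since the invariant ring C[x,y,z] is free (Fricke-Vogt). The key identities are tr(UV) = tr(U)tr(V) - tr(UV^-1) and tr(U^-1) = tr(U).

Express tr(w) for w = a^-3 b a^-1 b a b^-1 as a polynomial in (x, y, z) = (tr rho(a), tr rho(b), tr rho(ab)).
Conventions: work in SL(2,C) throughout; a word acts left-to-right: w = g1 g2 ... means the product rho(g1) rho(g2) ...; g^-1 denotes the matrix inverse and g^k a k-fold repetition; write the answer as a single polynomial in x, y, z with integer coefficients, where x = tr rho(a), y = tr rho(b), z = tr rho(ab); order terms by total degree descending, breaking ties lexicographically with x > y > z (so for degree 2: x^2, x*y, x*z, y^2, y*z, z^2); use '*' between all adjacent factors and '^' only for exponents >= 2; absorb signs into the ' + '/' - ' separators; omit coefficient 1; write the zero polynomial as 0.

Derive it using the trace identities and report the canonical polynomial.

reduce: tr(b^2) = tr(b) * tr(b) - tr(1)  (reduce the b square) = y^2 - 2
so tr(b^2 a) = tr(b) * tr(a b) - tr(a)  (reduce the b square) = y*z - x
tr(a^-1 b^2) = tr(b^2) * tr(a) - tr(b^2 a)  (eliminate a^-1) = x*y^2 - y*z - x
tr(a^-2 b^2) = tr(a^-1 b^2) * tr(a) - tr(a^-1 b^2 a)  (eliminate a^-1) = x^2*y^2 - x*y*z - x^2 - y^2 + 2
tr(b^2 a b) = tr(b) * tr(b a b) - tr(b a)  (reduce the b square) = y^2*z - x*y - z
tr(a b a b) = tr(b a) * tr(b a) - tr(1)  (split on b) = z^2 - 2
so tr(a b a) = tr(a) * tr(b a) - tr(b)  (reduce the a square) = x*z - y
tr(b^2 a b a) = tr(b) * tr(a b a b) - tr(a b a)  (reduce the b square) = y*z^2 - x*z - y
tr(a^-1 b^2 a b) = tr(b^2 a b) * tr(a) - tr(b^2 a b a)  (eliminate a^-1) = x*y^2*z - x^2*y - y*z^2 + y
so tr(a^-1 b^2 a b a^-1) = tr(a^-1 b^2 a b) * tr(a) - tr(a^-1 b^2 a b a)  (eliminate a^-1) = x^2*y^2*z - x^3*y - x*y*z^2 - y^2*z + 2*x*y + z
tr(a^-3 b^2 a b) = tr(a^-1 b^2 a b a^-1) * tr(a) - tr(a^-1 b^2 a b)  (eliminate a^-1) = x^3*y^2*z - x^4*y - x^2*y*z^2 - 2*x*y^2*z + 3*x^2*y + y*z^2 + x*z - y
so tr(b a b^-1 a^-3 b) = tr(a^-3 b^2 a) * tr(b) - tr(a^-3 b^2 a b)  (eliminate b^-1) = -x^3*y^2*z + x^4*y + x^2*y^3 + x^2*y*z^2 + x*y^2*z - 4*x^2*y - y^3 - y*z^2 - x*z + 3*y
tr(b a b a^-1) = tr(b a b) * tr(a) - tr(b a b a)  (eliminate a^-1) = x*y*z - x^2 - z^2 + 2
so tr(a^-2 b a b) = tr(b a b a^-1) * tr(a) - tr(b a b)  (eliminate a^-1) = x^2*y*z - x^3 - x*z^2 - y*z + 3*x
tr(b a b a b a) = tr(b a b a) * tr(b a) - tr(a b)  (split on b) = z^3 - 3*z
tr(a^-1 b a b a b) = tr(b a b a b) * tr(a) - tr(b a b a b a)  (eliminate a^-1) = x*y*z^2 - x^2*z - z^3 - x*y + 3*z
so tr(b a b a b a^-2) = tr(a^-1 b a b a b) * tr(a) - tr(a^-1 b a b a b a)  (eliminate a^-1) = x^2*y*z^2 - x^3*z - x*z^3 - x^2*y - y*z^2 + 4*x*z + y
tr(a^-3 b a b a b) = tr(b a b a b a^-2) * tr(a) - tr(b a b a b a^-1)  (eliminate a^-1) = x^3*y*z^2 - x^4*z - x^2*z^3 - x^3*y - 2*x*y*z^2 + 5*x^2*z + z^3 + 2*x*y - 3*z
reduce: tr(b a b^-1 a^-3 b a) = tr(a^-3 b a b a) * tr(b) - tr(a^-3 b a b a b)  (eliminate b^-1) = -x^3*y*z^2 + x^4*z + x^2*y^2*z + x^2*z^3 + x*y*z^2 - 5*x^2*z - y^2*z - z^3 + x*y + 3*z
reduce: tr(a^-3 b a^-1 b a b^-1) = tr(b a b^-1 a^-3 b) * tr(a) - tr(b a b^-1 a^-3 b a)  (eliminate a^-1) = -x^4*y^2*z + x^5*y + x^3*y^3 + 2*x^3*y*z^2 - x^4*z - x^2*z^3 - 4*x^3*y - x*y^3 - 2*x*y*z^2 + 4*x^2*z + y^2*z + z^3 + 2*x*y - 3*z

-x^4*y^2*z + x^5*y + x^3*y^3 + 2*x^3*y*z^2 - x^4*z - x^2*z^3 - 4*x^3*y - x*y^3 - 2*x*y*z^2 + 4*x^2*z + y^2*z + z^3 + 2*x*y - 3*z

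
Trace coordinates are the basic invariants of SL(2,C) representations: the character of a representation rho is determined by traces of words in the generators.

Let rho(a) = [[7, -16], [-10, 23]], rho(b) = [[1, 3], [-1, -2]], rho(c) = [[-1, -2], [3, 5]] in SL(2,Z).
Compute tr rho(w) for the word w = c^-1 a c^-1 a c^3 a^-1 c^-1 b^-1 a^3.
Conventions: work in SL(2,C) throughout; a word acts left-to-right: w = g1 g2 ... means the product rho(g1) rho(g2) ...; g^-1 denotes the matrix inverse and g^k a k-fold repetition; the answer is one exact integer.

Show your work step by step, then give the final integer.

-290779844185

rho(c^-1) = [[5, 2], [-3, -1]]
... * rho(a) = [[7, -16], [-10, 23]]  ->  [[15, -34], [-11, 25]]
... * rho(c^-1) = [[5, 2], [-3, -1]]  ->  [[177, 64], [-130, -47]]
... * rho(a) = [[7, -16], [-10, 23]]  ->  [[599, -1360], [-440, 999]]
... * rho(c) = [[-1, -2], [3, 5]]  ->  [[-4679, -7998], [3437, 5875]]
... * rho(c) = [[-1, -2], [3, 5]]  ->  [[-19315, -30632], [14188, 22501]]
... * rho(c) = [[-1, -2], [3, 5]]  ->  [[-72581, -114530], [53315, 84129]]
... * rho(a^-1) = [[23, 16], [10, 7]]  ->  [[-2814663, -1963006], [2067535, 1441943]]
... * rho(c^-1) = [[5, 2], [-3, -1]]  ->  [[-8184297, -3666320], [6011846, 2693127]]
... * rho(b^-1) = [[-2, -3], [1, 1]]  ->  [[12702274, 20886571], [-9330565, -15342411]]
... * rho(a) = [[7, -16], [-10, 23]]  ->  [[-119949792, 277154749], [88110155, -203586413]]
... * rho(a) = [[7, -16], [-10, 23]]  ->  [[-3611196034, 8293755899], [2652635215, -6092249979]]
... * rho(a) = [[7, -16], [-10, 23]]  ->  [[-108215931228, 248535522221], [79490946295, -182563912957]]
tr = -108215931228 + -182563912957 = -290779844185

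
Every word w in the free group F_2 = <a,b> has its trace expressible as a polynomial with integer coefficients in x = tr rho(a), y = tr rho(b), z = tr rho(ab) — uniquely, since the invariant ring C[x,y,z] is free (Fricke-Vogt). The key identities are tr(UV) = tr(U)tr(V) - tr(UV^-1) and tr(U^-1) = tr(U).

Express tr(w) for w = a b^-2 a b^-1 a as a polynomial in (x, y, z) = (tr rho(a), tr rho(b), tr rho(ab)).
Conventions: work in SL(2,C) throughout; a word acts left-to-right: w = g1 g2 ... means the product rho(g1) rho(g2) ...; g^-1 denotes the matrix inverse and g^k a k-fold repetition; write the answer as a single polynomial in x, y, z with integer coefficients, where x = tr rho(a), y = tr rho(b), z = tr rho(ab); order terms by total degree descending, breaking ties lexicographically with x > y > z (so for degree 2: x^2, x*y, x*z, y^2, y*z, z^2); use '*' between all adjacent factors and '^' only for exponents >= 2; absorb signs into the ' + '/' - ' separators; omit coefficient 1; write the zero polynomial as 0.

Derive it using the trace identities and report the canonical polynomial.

next, trace(a^2) = trace(a) * trace(a) - trace(1) = x^2 - 2
trace(a^3) = trace(a) * trace(a^2) - trace(a) = x^3 - 3*x
and trace(b a^2) = trace(a) * trace(b a) - trace(b) = x*z - y
and trace(a^3 b) = trace(a) * trace(b a^2) - trace(b a) = x^2*z - x*y - z
next, trace(b^-1 a^3) = trace(a^3) * trace(b) - trace(a^3 b) = x^3*y - x^2*z - 2*x*y + z
trace(a^2 b^-2 a) = trace(b^-1 a^3) * trace(b) - trace(b^-1 a^3 b) = x^3*y^2 - x^2*y*z - x^3 - 2*x*y^2 + y*z + 3*x
trace(b a b a) = trace(b a) * trace(b a) - trace(1)   [split at repeated b] = z^2 - 2
and trace(b a b) = trace(b) * trace(a b) - trace(a) = y*z - x
trace(a b a^2 b) = trace(a) * trace(b a b a) - trace(b a b) = x*z^2 - y*z - x
and trace(b^-1 a b a^2) = trace(a b a^2) * trace(b) - trace(a b a^2 b) = x^2*y*z - x*y^2 - x*z^2 + x
next, trace(a^2 b^-2 a b) = trace(b^-1 a b a^2) * trace(b) - trace(b^-1 a b a^2 b) = x^2*y^2*z - x*y^3 - x*y*z^2 - x^2*z + 2*x*y + z
next, trace(a b^-2 a b^-1 a) = trace(a^2 b^-2 a) * trace(b) - trace(a^2 b^-2 a b) = x^3*y^3 - 2*x^2*y^2*z - x^3*y - x*y^3 + x*y*z^2 + x^2*z + y^2*z + x*y - z

x^3*y^3 - 2*x^2*y^2*z - x^3*y - x*y^3 + x*y*z^2 + x^2*z + y^2*z + x*y - z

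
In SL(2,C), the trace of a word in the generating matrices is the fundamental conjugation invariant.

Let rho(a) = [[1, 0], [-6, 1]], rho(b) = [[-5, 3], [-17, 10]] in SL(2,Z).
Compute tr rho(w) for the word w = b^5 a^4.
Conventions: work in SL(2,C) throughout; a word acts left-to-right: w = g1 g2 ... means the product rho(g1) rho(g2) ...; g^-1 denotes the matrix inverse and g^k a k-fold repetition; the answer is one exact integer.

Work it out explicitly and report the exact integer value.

-37147

rho(b) = [[-5, 3], [-17, 10]]
... * rho(b) = [[-5, 3], [-17, 10]]  ->  [[-26, 15], [-85, 49]]
... * rho(b) = [[-5, 3], [-17, 10]]  ->  [[-125, 72], [-408, 235]]
... * rho(b) = [[-5, 3], [-17, 10]]  ->  [[-599, 345], [-1955, 1126]]
... * rho(b) = [[-5, 3], [-17, 10]]  ->  [[-2870, 1653], [-9367, 5395]]
... * rho(a) = [[1, 0], [-6, 1]]  ->  [[-12788, 1653], [-41737, 5395]]
... * rho(a) = [[1, 0], [-6, 1]]  ->  [[-22706, 1653], [-74107, 5395]]
... * rho(a) = [[1, 0], [-6, 1]]  ->  [[-32624, 1653], [-106477, 5395]]
... * rho(a) = [[1, 0], [-6, 1]]  ->  [[-42542, 1653], [-138847, 5395]]
tr = -42542 + 5395 = -37147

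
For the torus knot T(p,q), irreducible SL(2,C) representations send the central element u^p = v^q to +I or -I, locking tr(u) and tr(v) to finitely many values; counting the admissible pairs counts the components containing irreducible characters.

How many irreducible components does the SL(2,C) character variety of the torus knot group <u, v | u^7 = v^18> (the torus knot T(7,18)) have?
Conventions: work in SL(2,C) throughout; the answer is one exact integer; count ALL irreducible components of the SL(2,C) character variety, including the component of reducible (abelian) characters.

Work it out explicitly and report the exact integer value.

52

In the torus knot group T(7,18), u^7 = v^18 is central, so an irreducible representation sends it to +I or -I (Schur).
So on each irreducible component the traces are pinned: tr(u) = 2*cos(pi*alpha/7) with 1 <= alpha <= 6, tr(v) = 2*cos(pi*beta/18) with 1 <= beta <= 17.
Consistency of u^7 = (-1)^alpha I with v^18 = (-1)^beta I forces alpha = beta (mod 2).
Counting: 3 odd alphas x 9 odd betas + 3 even alphas x 8 even betas = 27 + 24 = 51.
That is 51 components of irreducible characters, and with the reducible (abelian) component the total is 52.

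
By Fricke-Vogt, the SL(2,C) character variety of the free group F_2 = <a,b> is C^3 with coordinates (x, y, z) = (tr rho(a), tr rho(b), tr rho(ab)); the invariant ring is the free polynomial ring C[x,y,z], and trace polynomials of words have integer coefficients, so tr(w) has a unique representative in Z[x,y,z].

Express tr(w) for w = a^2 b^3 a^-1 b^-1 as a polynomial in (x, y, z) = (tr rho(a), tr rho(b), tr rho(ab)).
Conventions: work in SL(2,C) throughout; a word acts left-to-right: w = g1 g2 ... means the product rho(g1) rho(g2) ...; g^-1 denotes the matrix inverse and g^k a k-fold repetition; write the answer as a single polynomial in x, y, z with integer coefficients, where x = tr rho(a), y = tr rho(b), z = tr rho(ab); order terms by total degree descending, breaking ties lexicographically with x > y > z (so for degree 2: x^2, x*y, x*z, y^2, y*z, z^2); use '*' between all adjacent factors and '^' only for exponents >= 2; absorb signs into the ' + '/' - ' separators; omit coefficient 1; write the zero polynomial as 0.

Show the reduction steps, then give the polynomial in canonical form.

tr(b a b) = tr(b) tr(a b) - tr(a)  (reduce the b square) = y*z - x
next, tr(a b^3) = tr(b) tr(b a b) - tr(b a)  (reduce the b square) = y^2*z - x*y - z
tr(b^4 a) = tr(b) tr(b a b^2) - tr(b a b)  (reduce the b square) = y^3*z - x*y^2 - 2*y*z + x
tr(b^2) = tr(b) tr(b) - tr(1)  (reduce the b square) = y^2 - 2
and tr(b^3) = tr(b) tr(b^2) - tr(b)  (reduce the b square) = y^3 - 3*y
and tr(b^4) = tr(b) tr(b^3) - tr(b^2)  (reduce the b square) = y^4 - 4*y^2 + 2
next, tr(b a^2 b^3) = tr(a) tr(b^4 a) - tr(b^4)  (reduce the a square) = x*y^3*z - x^2*y^2 - y^4 - 2*x*y*z + x^2 + 4*y^2 - 2
next, tr(a b a b) = tr(b a) tr(b a) - tr(1)  (split on b) = z^2 - 2
and tr(a b a) = tr(a) tr(b a) - tr(b)  (reduce the a square) = x*z - y
and tr(b^2 a b a) = tr(b) tr(a b a b) - tr(a b a)  (reduce the b square) = y*z^2 - x*z - y
tr(a b a^2 b^2) = tr(a) tr(b^2 a b a) - tr(b^2 a b)  (reduce the a square) = x*y*z^2 - x^2*z - y^2*z + z
and tr(a b a^2 b) = tr(a) tr(b a b a) - tr(b a b)  (reduce the a square) = x*z^2 - y*z - x
next, tr(b a^2 b^3 a) = tr(b) tr(a b a^2 b^2) - tr(a b a^2 b)  (reduce the b square) = x*y^2*z^2 - x^2*y*z - y^3*z - x*z^2 + 2*y*z + x
and tr(a^2 b^3 a^-1 b) = tr(b a^2 b^3) tr(a) - tr(b a^2 b^3 a)  (eliminate a^-1) = x^2*y^3*z - x^3*y^2 - x*y^4 - x*y^2*z^2 - x^2*y*z + y^3*z + x^3 + 4*x*y^2 + x*z^2 - 2*y*z - 3*x
and tr(a^2 b^3 a^-1 b^-1) = tr(a^2 b^3 a^-1) tr(b) - tr(a^2 b^3 a^-1 b)  (eliminate b^-1) = -x^2*y^3*z + x^3*y^2 + x*y^4 + x*y^2*z^2 + x^2*y*z - x^3 - 5*x*y^2 - x*z^2 + y*z + 3*x

-x^2*y^3*z + x^3*y^2 + x*y^4 + x*y^2*z^2 + x^2*y*z - x^3 - 5*x*y^2 - x*z^2 + y*z + 3*x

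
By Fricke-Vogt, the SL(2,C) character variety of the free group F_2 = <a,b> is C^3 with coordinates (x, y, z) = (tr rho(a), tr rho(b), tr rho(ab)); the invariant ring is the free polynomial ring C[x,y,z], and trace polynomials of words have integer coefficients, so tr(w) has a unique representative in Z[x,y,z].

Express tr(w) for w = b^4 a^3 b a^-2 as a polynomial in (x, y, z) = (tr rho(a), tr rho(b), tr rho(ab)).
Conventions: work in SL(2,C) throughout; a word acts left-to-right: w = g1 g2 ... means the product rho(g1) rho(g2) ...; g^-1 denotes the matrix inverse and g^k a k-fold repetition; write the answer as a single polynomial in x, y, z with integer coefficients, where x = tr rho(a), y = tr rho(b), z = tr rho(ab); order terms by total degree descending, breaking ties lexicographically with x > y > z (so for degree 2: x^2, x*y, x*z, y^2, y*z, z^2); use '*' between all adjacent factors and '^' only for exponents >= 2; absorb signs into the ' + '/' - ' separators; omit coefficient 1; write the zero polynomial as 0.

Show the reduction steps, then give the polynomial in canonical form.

trace(b a b) = trace(b) trace(a b) - trace(a) = y*z - x
trace(b^2 a b) = trace(b) trace(b a b) - trace(b a) = y^2*z - x*y - z
trace(b^4 a) = trace(b) trace(b^2 a b) - trace(b^2 a) = y^3*z - x*y^2 - 2*y*z + x
trace(b^2) = trace(b) trace(b) - trace(1) = y^2 - 2
trace(b^3) = trace(b) trace(b^2) - trace(b) = y^3 - 3*y
trace(b^4) = trace(b) trace(b^3) - trace(b^2) = y^4 - 4*y^2 + 2
trace(a^2 b^4) = trace(a) trace(b^4 a) - trace(b^4) = x*y^3*z - x^2*y^2 - y^4 - 2*x*y*z + x^2 + 4*y^2 - 2
trace(a^2 b^2) = trace(a) trace(b^2 a) - trace(b^2) = x*y*z - x^2 - y^2 + 2
trace(a^2 b) = trace(a) trace(b a) - trace(b) = x*z - y
trace(a^2 b^3) = trace(b) trace(a^2 b^2) - trace(a^2 b) = x*y^2*z - x^2*y - y^3 - x*z + 3*y
trace(a b^5 a) = trace(b) trace(a^2 b^4) - trace(a^2 b^3) = x*y^4*z - x^2*y^3 - y^5 - 3*x*y^2*z + 2*x^2*y + 5*y^3 + x*z - 5*y
trace(a b^5) = trace(b) trace(b^2 a b^2) - trace(b^2 a b) = y^4*z - x*y^3 - 3*y^2*z + 2*x*y + z
trace(b^4 a^3 b) = trace(a) trace(a b^5 a) - trace(a b^5) = x^2*y^4*z - x^3*y^3 - x*y^5 - 3*x^2*y^2*z - y^4*z + 2*x^3*y + 6*x*y^3 + x^2*z + 3*y^2*z - 7*x*y - z
trace(a b a b) = trace(a b) trace(a b) - trace(1)   [split at repeated a] = z^2 - 2
trace(b a b^2 a) = trace(b) trace(a b a b) - trace(a b a) = y*z^2 - x*z - y
trace(b a^2 b a b) = trace(a) trace(b a b^2 a) - trace(b a b^2) = x*y*z^2 - x^2*z - y^2*z + z
trace(b a^2 b a) = trace(a) trace(b a b a) - trace(b a b) = x*z^2 - y*z - x
trace(b a b^3 a^2) = trace(b) trace(b a^2 b a b) - trace(b a^2 b a) = x*y^2*z^2 - x^2*y*z - y^3*z - x*z^2 + 2*y*z + x
trace(b a b^3 a) = trace(b) trace(a b a b^2) - trace(a b a b) = y^2*z^2 - x*y*z - y^2 - z^2 + 2
trace(b^2 a^3 b a b) = trace(a) trace(b a b^3 a^2) - trace(b a b^3 a) = x^2*y^2*z^2 - x^3*y*z - x*y^3*z - x^2*z^2 - y^2*z^2 + 3*x*y*z + x^2 + y^2 + z^2 - 2
trace(a^3 b a b) = trace(a) trace(b a b a^2) - trace(b a b a) = x^2*z^2 - x*y*z - x^2 - z^2 + 2
trace(a^2 b a) = trace(a) trace(a b a) - trace(a b) = x^2*z - x*y - z
trace(a^3 b a) = trace(a) trace(a^2 b a) - trace(a^2 b) = x^3*z - x^2*y - 2*x*z + y
trace(b^2 a^3 b a) = trace(b) trace(a^3 b a b) - trace(a^3 b a) = x^2*y*z^2 - x^3*z - x*y^2*z - y*z^2 + 2*x*z + y
trace(b^4 a^3 b a) = trace(b) trace(b^2 a^3 b a b) - trace(b^2 a^3 b a) = x^2*y^3*z^2 - x^3*y^2*z - x*y^4*z - 2*x^2*y*z^2 - y^3*z^2 + x^3*z + 4*x*y^2*z + x^2*y + y^3 + 2*y*z^2 - 2*x*z - 3*y
trace(a^-1 b^4 a^3 b) = trace(b^4 a^3 b) trace(a) - trace(b^4 a^3 b a) = x^3*y^4*z - x^4*y^3 - x^2*y^5 - x^2*y^3*z^2 - 2*x^3*y^2*z + 2*x^4*y + 6*x^2*y^3 + 2*x^2*y*z^2 + y^3*z^2 - x*y^2*z - 8*x^2*y - y^3 - 2*y*z^2 + x*z + 3*y
trace(b^4 a^3 b a^-2) = trace(a^-1 b^4 a^3 b) trace(a) - trace(a^-1 b^4 a^3 b a) = x^4*y^4*z - x^5*y^3 - x^3*y^5 - x^3*y^3*z^2 - 2*x^4*y^2*z - x^2*y^4*z + 2*x^5*y + 7*x^3*y^3 + 2*x^3*y*z^2 + x*y^5 + x*y^3*z^2 + 2*x^2*y^2*z + y^4*z - 10*x^3*y - 7*x*y^3 - 2*x*y*z^2 - 3*y^2*z + 10*x*y + z

x^4*y^4*z - x^5*y^3 - x^3*y^5 - x^3*y^3*z^2 - 2*x^4*y^2*z - x^2*y^4*z + 2*x^5*y + 7*x^3*y^3 + 2*x^3*y*z^2 + x*y^5 + x*y^3*z^2 + 2*x^2*y^2*z + y^4*z - 10*x^3*y - 7*x*y^3 - 2*x*y*z^2 - 3*y^2*z + 10*x*y + z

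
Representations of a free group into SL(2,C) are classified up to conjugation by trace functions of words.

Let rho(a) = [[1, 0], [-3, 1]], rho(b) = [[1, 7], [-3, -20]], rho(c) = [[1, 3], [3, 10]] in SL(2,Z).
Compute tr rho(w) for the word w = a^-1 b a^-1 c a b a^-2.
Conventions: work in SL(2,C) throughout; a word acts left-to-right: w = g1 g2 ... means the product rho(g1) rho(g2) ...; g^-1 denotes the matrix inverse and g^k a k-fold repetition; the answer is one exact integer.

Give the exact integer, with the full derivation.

-33160

rho(a^-1) = [[1, 0], [3, 1]]
... * rho(b) = [[1, 7], [-3, -20]]  ->  [[1, 7], [0, 1]]
... * rho(a^-1) = [[1, 0], [3, 1]]  ->  [[22, 7], [3, 1]]
... * rho(c) = [[1, 3], [3, 10]]  ->  [[43, 136], [6, 19]]
... * rho(a) = [[1, 0], [-3, 1]]  ->  [[-365, 136], [-51, 19]]
... * rho(b) = [[1, 7], [-3, -20]]  ->  [[-773, -5275], [-108, -737]]
... * rho(a^-1) = [[1, 0], [3, 1]]  ->  [[-16598, -5275], [-2319, -737]]
... * rho(a^-1) = [[1, 0], [3, 1]]  ->  [[-32423, -5275], [-4530, -737]]
tr = -32423 + -737 = -33160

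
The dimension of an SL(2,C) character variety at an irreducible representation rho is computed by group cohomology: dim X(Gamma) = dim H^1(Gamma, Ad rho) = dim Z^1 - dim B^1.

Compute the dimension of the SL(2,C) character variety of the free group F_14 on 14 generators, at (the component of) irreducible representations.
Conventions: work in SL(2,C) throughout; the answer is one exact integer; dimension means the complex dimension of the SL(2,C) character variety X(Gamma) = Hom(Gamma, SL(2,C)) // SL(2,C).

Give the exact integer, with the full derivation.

Gamma = F_14 has 14 generators and no relators.
So Z^1 = (sl_2)^14 in full: dim Z^1 = 42.
Irreducibility makes the coboundary map sl_2 -> Z^1 injective (trivial centralizer), so dim B^1 = 3.
Therefore dim X = 42 - 3 = 39.

39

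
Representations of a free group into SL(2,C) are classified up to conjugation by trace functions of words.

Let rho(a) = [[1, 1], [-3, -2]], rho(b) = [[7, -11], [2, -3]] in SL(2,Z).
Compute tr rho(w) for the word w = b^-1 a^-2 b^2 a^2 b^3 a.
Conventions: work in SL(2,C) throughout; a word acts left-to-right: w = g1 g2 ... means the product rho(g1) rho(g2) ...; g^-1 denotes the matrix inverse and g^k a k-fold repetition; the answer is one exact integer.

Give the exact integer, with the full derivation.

rho(b^-1) = [[-3, 11], [-2, 7]]
... * rho(a^-1) = [[-2, -1], [3, 1]]  ->  [[39, 14], [25, 9]]
... * rho(a^-1) = [[-2, -1], [3, 1]]  ->  [[-36, -25], [-23, -16]]
... * rho(b) = [[7, -11], [2, -3]]  ->  [[-302, 471], [-193, 301]]
... * rho(b) = [[7, -11], [2, -3]]  ->  [[-1172, 1909], [-749, 1220]]
... * rho(a) = [[1, 1], [-3, -2]]  ->  [[-6899, -4990], [-4409, -3189]]
... * rho(a) = [[1, 1], [-3, -2]]  ->  [[8071, 3081], [5158, 1969]]
... * rho(b) = [[7, -11], [2, -3]]  ->  [[62659, -98024], [40044, -62645]]
... * rho(b) = [[7, -11], [2, -3]]  ->  [[242565, -395177], [155018, -252549]]
... * rho(b) = [[7, -11], [2, -3]]  ->  [[907601, -1482684], [580028, -947551]]
... * rho(a) = [[1, 1], [-3, -2]]  ->  [[5355653, 3872969], [3422681, 2475130]]
tr = 5355653 + 2475130 = 7830783

7830783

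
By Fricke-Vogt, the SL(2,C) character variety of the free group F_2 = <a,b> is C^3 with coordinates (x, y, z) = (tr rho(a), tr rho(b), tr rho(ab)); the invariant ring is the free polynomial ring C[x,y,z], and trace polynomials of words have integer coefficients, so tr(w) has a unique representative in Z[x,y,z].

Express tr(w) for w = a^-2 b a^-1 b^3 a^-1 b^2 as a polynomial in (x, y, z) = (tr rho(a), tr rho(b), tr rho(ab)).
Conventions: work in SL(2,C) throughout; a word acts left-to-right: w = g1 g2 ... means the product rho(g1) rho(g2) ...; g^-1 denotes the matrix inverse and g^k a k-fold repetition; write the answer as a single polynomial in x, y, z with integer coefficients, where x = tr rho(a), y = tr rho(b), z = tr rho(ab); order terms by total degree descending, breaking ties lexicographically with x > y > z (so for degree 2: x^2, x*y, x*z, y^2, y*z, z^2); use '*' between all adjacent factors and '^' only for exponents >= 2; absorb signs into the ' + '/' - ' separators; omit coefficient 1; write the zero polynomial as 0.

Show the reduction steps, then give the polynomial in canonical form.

use: trace(b^2) = trace(b)*trace(b) - trace(1)  (reduce the b square) = y^2 - 2
use: trace(b^3) = trace(b)*trace(b^2) - trace(b)  (reduce the b square) = y^3 - 3*y
trace(b^4) = trace(b)*trace(b^3) - trace(b^2)  (reduce the b square) = y^4 - 4*y^2 + 2
use: trace(b^5) = trace(b)*trace(b^4) - trace(b^3)  (reduce the b square) = y^5 - 5*y^3 + 5*y
trace(b^6) = trace(b)*trace(b^5) - trace(b^4)  (reduce the b square) = y^6 - 6*y^4 + 9*y^2 - 2
apply: trace(a b^2) = trace(b)*trace(a b) - trace(a)  (reduce the b square) = y*z - x
use: trace(b^2 a b) = trace(b)*trace(a b^2) - trace(a b)  (reduce the b square) = y^2*z - x*y - z
apply: trace(a b^4) = trace(b)*trace(b^2 a b) - trace(b^2 a)  (reduce the b square) = y^3*z - x*y^2 - 2*y*z + x
trace(b^4 a b) = trace(b)*trace(a b^4) - trace(a b^3)  (reduce the b square) = y^4*z - x*y^3 - 3*y^2*z + 2*x*y + z
trace(b^6 a) = trace(b)*trace(b^4 a b) - trace(b^4 a)  (reduce the b square) = y^5*z - x*y^4 - 4*y^3*z + 3*x*y^2 + 3*y*z - x
trace(b^3 a^-1 b^3) = trace(b^6)*trace(a) - trace(b^6 a)  (eliminate a^-1) = x*y^6 - y^5*z - 5*x*y^4 + 4*y^3*z + 6*x*y^2 - 3*y*z - x
use: trace(a b a b) = trace(b a)*trace(b a) - trace(1)  (split on b) = z^2 - 2
use: trace(a b a) = trace(a)*trace(b a) - trace(b)  (reduce the a square) = x*z - y
trace(a b a b^2) = trace(b)*trace(a b a b) - trace(a b a)  (reduce the b square) = y*z^2 - x*z - y
use: trace(a b^3 a b) = trace(b)*trace(a b a b^2) - trace(a b a b)  (reduce the b square) = y^2*z^2 - x*y*z - y^2 - z^2 + 2
apply: trace(a^2) = trace(a)*trace(a) - trace(1)  (reduce the a square) = x^2 - 2
use: trace(b a^2 b) = trace(b)*trace(a^2 b) - trace(a^2)  (reduce the b square) = x*y*z - x^2 - y^2 + 2
use: trace(a b^3 a) = trace(b)*trace(b a^2 b) - trace(b a^2)  (reduce the b square) = x*y^2*z - x^2*y - y^3 - x*z + 3*y
apply: trace(b a b^3 a b) = trace(b)*trace(a b^3 a b) - trace(a b^3 a)  (reduce the b square) = y^3*z^2 - 2*x*y^2*z + x^2*y - y*z^2 + x*z - y
trace(b^3 a b^3 a) = trace(b)*trace(b a b^3 a b) - trace(b a b^3 a)  (reduce the b square) = y^4*z^2 - 2*x*y^3*z + x^2*y^2 - 2*y^2*z^2 + 2*x*y*z + z^2 - 2
trace(b^3 a^-1 b^3 a) = trace(b^3 a b^3)*trace(a) - trace(b^3 a b^3 a)  (eliminate a^-1) = x*y^5*z - x^2*y^4 - y^4*z^2 - 2*x*y^3*z + 2*x^2*y^2 + 2*y^2*z^2 + x*y*z - x^2 - z^2 + 2
trace(b a^-1 b^3 a^-1 b^2) = trace(b^3 a^-1 b^3)*trace(a) - trace(b^3 a^-1 b^3 a)  (eliminate a^-1) = x^2*y^6 - 2*x*y^5*z - 4*x^2*y^4 + y^4*z^2 + 6*x*y^3*z + 4*x^2*y^2 - 2*y^2*z^2 - 4*x*y*z + z^2 - 2
use: trace(b a b^2 a b) = trace(b)*trace(a b^2 a b) - trace(a b^2 a)  (reduce the b square) = y^2*z^2 - 2*x*y*z + x^2 - 2
apply: trace(b^2 a b^4 a) = trace(b)*trace(b a b^2 a b^2) - trace(b a b^2 a b)  (reduce the b square) = y^4*z^2 - 2*x*y^3*z + x^2*y^2 - 2*y^2*z^2 + 3*x*y*z - x^2 - y^2 + 2
use: trace(b^3 a^-1 b^2 a b) = trace(b^2 a b^4)*trace(a) - trace(b^2 a b^4 a)  (eliminate a^-1) = x*y^5*z - x^2*y^4 - y^4*z^2 - 2*x*y^3*z + 2*x^2*y^2 + 2*y^2*z^2 + y^2 - 2
trace(a b a b^4) = trace(b)*trace(a b a b^3) - trace(a b a b^2)  (reduce the b square) = y^3*z^2 - x*y^2*z - y^3 - 2*y*z^2 + x*z + 3*y
trace(b^2 a b a b^3) = trace(b)*trace(a b a b^4) - trace(a b a b^3)  (reduce the b square) = y^4*z^2 - x*y^3*z - y^4 - 3*y^2*z^2 + 2*x*y*z + 4*y^2 + z^2 - 2
trace(a b a b a b) = trace(b a)*trace(b a b a) - trace(b^-1 a^-1)  (split on b) = z^3 - 3*z
trace(a b a b a) = trace(a)*trace(b a b a) - trace(b a b)  (reduce the a square) = x*z^2 - y*z - x
use: trace(a b a b a b^2) = trace(b)*trace(a b a b a b) - trace(a b a b a)  (reduce the b square) = y*z^3 - x*z^2 - 2*y*z + x
trace(a b a b^3 a b) = trace(b)*trace(a b a b a b^2) - trace(a b a b a b)  (reduce the b square) = y^2*z^3 - x*y*z^2 - 2*y^2*z - z^3 + x*y + 3*z
apply: trace(a^2 b a) = trace(a)*trace(b a^2) - trace(b a)  (reduce the a square) = x^2*z - x*y - z
trace(b a^2 b a b) = trace(b)*trace(a^2 b a b) - trace(a^2 b a)  (reduce the b square) = x*y*z^2 - x^2*z - y^2*z + z
trace(a b a b^3 a) = trace(b)*trace(b a^2 b a b) - trace(b a^2 b a)  (reduce the b square) = x*y^2*z^2 - x^2*y*z - y^3*z - x*z^2 + 2*y*z + x
use: trace(b^2 a b a b^3 a) = trace(b)*trace(a b a b^3 a b) - trace(a b a b^3 a)  (reduce the b square) = y^3*z^3 - 2*x*y^2*z^2 + x^2*y*z - y^3*z - y*z^3 + x*y^2 + x*z^2 + y*z - x
trace(b^3 a^-1 b^2 a b a) = trace(b^2 a b a b^3)*trace(a) - trace(b^2 a b a b^3 a)  (eliminate a^-1) = x*y^4*z^2 - x^2*y^3*z - y^3*z^3 - x*y^4 - x*y^2*z^2 + x^2*y*z + y^3*z + y*z^3 + 3*x*y^2 - y*z - x
trace(b a^-1 b^3 a^-1 b^2 a) = trace(b^3 a^-1 b^2 a b)*trace(a) - trace(b^3 a^-1 b^2 a b a)  (eliminate a^-1) = x^2*y^5*z - x^3*y^4 - 2*x*y^4*z^2 - x^2*y^3*z + y^3*z^3 + 2*x^3*y^2 + x*y^4 + 3*x*y^2*z^2 - x^2*y*z - y^3*z - y*z^3 - 2*x*y^2 + y*z - x
trace(a^-1 b a^-1 b^3 a^-1 b^2) = trace(b a^-1 b^3 a^-1 b^2)*trace(a) - trace(b a^-1 b^3 a^-1 b^2 a)  (eliminate a^-1) = x^3*y^6 - 3*x^2*y^5*z - 3*x^3*y^4 + 3*x*y^4*z^2 + 7*x^2*y^3*z - y^3*z^3 + 2*x^3*y^2 - x*y^4 - 5*x*y^2*z^2 - 3*x^2*y*z + y^3*z + y*z^3 + 2*x*y^2 + x*z^2 - y*z - x
use: trace(a^-2 b a^-1 b^3 a^-1 b^2) = trace(a^-1 b a^-1 b^3 a^-1 b^2)*trace(a) - trace(a^-1 b a^-1 b^3 a^-1 b^2 a)  (eliminate a^-1) = x^4*y^6 - 3*x^3*y^5*z - 3*x^4*y^4 - x^2*y^6 + 3*x^2*y^4*z^2 + 7*x^3*y^3*z + 2*x*y^5*z - x*y^3*z^3 + 2*x^4*y^2 + 3*x^2*y^4 - 5*x^2*y^2*z^2 - y^4*z^2 - 3*x^3*y*z - 5*x*y^3*z + x*y*z^3 - 2*x^2*y^2 + x^2*z^2 + 2*y^2*z^2 + 3*x*y*z - x^2 - z^2 + 2

x^4*y^6 - 3*x^3*y^5*z - 3*x^4*y^4 - x^2*y^6 + 3*x^2*y^4*z^2 + 7*x^3*y^3*z + 2*x*y^5*z - x*y^3*z^3 + 2*x^4*y^2 + 3*x^2*y^4 - 5*x^2*y^2*z^2 - y^4*z^2 - 3*x^3*y*z - 5*x*y^3*z + x*y*z^3 - 2*x^2*y^2 + x^2*z^2 + 2*y^2*z^2 + 3*x*y*z - x^2 - z^2 + 2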